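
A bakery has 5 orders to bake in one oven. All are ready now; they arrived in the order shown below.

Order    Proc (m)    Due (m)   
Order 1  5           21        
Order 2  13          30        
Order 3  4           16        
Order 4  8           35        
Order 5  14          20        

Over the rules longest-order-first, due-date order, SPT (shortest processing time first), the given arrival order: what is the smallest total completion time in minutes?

LPT (decreasing processing time): Order 5 Order 2 Order 4 Order 1 Order 3.
Order 5: 0→14
Order 2: 14→27
Order 4: 27→35
Order 1: 35→40
Order 3: 40→44
Sum = 14+27+35+40+44 = 160.
EDD (increasing due date): Order 3 Order 5 Order 1 Order 2 Order 4.
Order 3: 0→4
Order 5: 4→18
Order 1: 18→23
Order 2: 23→36
Order 4: 36→44
Sum = 4+18+23+36+44 = 125.
SPT (increasing processing time): Order 3 Order 1 Order 4 Order 2 Order 5.
Order 3: 0→4
Order 1: 4→9
Order 4: 9→17
Order 2: 17→30
Order 5: 30→44
Sum = 4+9+17+30+44 = 104.
FIFO (arrival order): Order 1 Order 2 Order 3 Order 4 Order 5.
Order 1: 0→5
Order 2: 5→18
Order 3: 18→22
Order 4: 22→30
Order 5: 30→44
Sum = 5+18+22+30+44 = 119.
LPT 160, EDD 125, SPT 104, FIFO 119 → minimum 104.

104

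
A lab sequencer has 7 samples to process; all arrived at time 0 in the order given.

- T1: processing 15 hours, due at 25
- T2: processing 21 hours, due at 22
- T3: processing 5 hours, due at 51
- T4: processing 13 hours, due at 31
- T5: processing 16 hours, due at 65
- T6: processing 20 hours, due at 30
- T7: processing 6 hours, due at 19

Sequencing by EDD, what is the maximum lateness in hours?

44

EDD (increasing due date): T7 T2 T1 T6 T4 T3 T5.
T7: 0→6, due 19, lateness -13
T2: 6→27, due 22, lateness 5
T1: 27→42, due 25, lateness 17
T6: 42→62, due 30, lateness 32
T4: 62→75, due 31, lateness 44
T3: 75→80, due 51, lateness 29
T5: 80→96, due 65, lateness 31
Maximum = 44.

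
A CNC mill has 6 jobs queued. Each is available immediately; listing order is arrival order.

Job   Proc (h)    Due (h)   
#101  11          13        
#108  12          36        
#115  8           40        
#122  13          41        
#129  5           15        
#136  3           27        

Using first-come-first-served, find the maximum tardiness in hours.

FIFO (arrival order): #101 #108 #115 #122 #129 #136.
#101: 0→11, due 13, tardiness 0
#108: 11→23, due 36, tardiness 0
#115: 23→31, due 40, tardiness 0
#122: 31→44, due 41, tardiness 3
#129: 44→49, due 15, tardiness 34
#136: 49→52, due 27, tardiness 25
Maximum = 34.

34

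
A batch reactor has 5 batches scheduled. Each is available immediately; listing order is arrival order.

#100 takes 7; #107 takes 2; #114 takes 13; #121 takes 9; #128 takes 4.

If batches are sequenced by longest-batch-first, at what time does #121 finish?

22

LPT (decreasing processing time): #114 #121 #100 #128 #107.
#114: 0→13
#121: 13→22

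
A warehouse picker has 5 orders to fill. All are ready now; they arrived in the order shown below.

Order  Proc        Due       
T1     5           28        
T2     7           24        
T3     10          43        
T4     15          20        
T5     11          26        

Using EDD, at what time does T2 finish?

22

EDD (increasing due date): T4 T2 T5 T1 T3.
T4: 0→15
T2: 15→22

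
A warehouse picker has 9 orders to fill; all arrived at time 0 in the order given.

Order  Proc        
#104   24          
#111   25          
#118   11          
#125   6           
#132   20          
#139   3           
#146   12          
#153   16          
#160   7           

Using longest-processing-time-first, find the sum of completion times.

793

LPT (decreasing processing time): #111 #104 #132 #153 #146 #118 #160 #125 #139.
#111: 0→25
#104: 25→49
#132: 49→69
#153: 69→85
#146: 85→97
#118: 97→108
#160: 108→115
#125: 115→121
#139: 121→124
Sum = 25+49+69+85+97+108+115+121+124 = 793.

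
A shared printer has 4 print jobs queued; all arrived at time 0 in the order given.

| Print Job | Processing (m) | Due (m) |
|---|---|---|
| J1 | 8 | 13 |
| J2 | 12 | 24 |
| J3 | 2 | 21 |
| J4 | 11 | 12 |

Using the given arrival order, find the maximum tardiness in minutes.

21

FIFO (arrival order): J1 J2 J3 J4.
J1: 0→8, due 13, tardiness 0
J2: 8→20, due 24, tardiness 0
J3: 20→22, due 21, tardiness 1
J4: 22→33, due 12, tardiness 21
Maximum = 21.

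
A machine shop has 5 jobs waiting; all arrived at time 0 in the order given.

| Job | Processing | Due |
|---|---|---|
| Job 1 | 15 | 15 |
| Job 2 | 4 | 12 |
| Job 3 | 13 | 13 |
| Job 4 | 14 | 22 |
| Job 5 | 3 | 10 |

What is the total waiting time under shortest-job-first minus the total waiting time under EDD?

SPT (increasing processing time): Job 5 Job 2 Job 3 Job 4 Job 1.
Job 5: waits 0, runs 0→3
Job 2: waits 3, runs 3→7
Job 3: waits 7, runs 7→20
Job 4: waits 20, runs 20→34
Job 1: waits 34, runs 34→49
Sum = 0+3+7+20+34 = 64.
EDD (increasing due date): Job 5 Job 2 Job 3 Job 1 Job 4.
Job 5: waits 0, runs 0→3
Job 2: waits 3, runs 3→7
Job 3: waits 7, runs 7→20
Job 1: waits 20, runs 20→35
Job 4: waits 35, runs 35→49
Sum = 0+3+7+20+35 = 65.
Difference = 64 − 65 = -1.

-1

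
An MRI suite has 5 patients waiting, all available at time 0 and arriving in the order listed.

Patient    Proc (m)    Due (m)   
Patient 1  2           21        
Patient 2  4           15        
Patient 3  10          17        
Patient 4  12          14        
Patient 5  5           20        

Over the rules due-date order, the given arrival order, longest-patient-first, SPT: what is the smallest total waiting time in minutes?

EDD (increasing due date): Patient 4 Patient 2 Patient 3 Patient 5 Patient 1.
Patient 4: waits 0, runs 0→12
Patient 2: waits 12, runs 12→16
Patient 3: waits 16, runs 16→26
Patient 5: waits 26, runs 26→31
Patient 1: waits 31, runs 31→33
Sum = 0+12+16+26+31 = 85.
FIFO (arrival order): Patient 1 Patient 2 Patient 3 Patient 4 Patient 5.
Patient 1: waits 0, runs 0→2
Patient 2: waits 2, runs 2→6
Patient 3: waits 6, runs 6→16
Patient 4: waits 16, runs 16→28
Patient 5: waits 28, runs 28→33
Sum = 0+2+6+16+28 = 52.
LPT (decreasing processing time): Patient 4 Patient 3 Patient 5 Patient 2 Patient 1.
Patient 4: waits 0, runs 0→12
Patient 3: waits 12, runs 12→22
Patient 5: waits 22, runs 22→27
Patient 2: waits 27, runs 27→31
Patient 1: waits 31, runs 31→33
Sum = 0+12+22+27+31 = 92.
SPT (increasing processing time): Patient 1 Patient 2 Patient 5 Patient 3 Patient 4.
Patient 1: waits 0, runs 0→2
Patient 2: waits 2, runs 2→6
Patient 5: waits 6, runs 6→11
Patient 3: waits 11, runs 11→21
Patient 4: waits 21, runs 21→33
Sum = 0+2+6+11+21 = 40.
EDD 85, FIFO 52, LPT 92, SPT 40 → minimum 40.

40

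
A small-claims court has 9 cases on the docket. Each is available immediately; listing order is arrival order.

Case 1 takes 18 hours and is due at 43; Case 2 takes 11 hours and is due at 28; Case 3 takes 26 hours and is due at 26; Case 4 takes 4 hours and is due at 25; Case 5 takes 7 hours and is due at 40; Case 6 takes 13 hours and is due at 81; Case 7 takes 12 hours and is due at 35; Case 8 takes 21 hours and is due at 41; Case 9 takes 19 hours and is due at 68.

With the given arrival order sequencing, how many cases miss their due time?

FIFO (arrival order): Case 1 Case 2 Case 3 Case 4 Case 5 Case 6 Case 7 Case 8 Case 9.
Case 1: 0→18, due 43, tardiness 0
Case 2: 18→29, due 28, tardiness 1
Case 3: 29→55, due 26, tardiness 29
Case 4: 55→59, due 25, tardiness 34
Case 5: 59→66, due 40, tardiness 26
Case 6: 66→79, due 81, tardiness 0
Case 7: 79→91, due 35, tardiness 56
Case 8: 91→112, due 41, tardiness 71
Case 9: 112→131, due 68, tardiness 63
Late cases: 7.

7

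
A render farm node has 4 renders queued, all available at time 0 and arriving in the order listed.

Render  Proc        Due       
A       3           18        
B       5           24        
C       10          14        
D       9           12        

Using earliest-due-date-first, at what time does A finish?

EDD (increasing due date): D C A B.
D: 0→9
C: 9→19
A: 19→22

22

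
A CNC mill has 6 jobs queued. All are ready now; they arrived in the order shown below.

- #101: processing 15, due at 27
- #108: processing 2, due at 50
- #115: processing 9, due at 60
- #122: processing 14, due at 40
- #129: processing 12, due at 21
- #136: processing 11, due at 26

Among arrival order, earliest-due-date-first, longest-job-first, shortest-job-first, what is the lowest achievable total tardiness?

FIFO (arrival order): #101 #108 #115 #122 #129 #136.
#101: 0→15, due 27, tardiness 0
#108: 15→17, due 50, tardiness 0
#115: 17→26, due 60, tardiness 0
#122: 26→40, due 40, tardiness 0
#129: 40→52, due 21, tardiness 31
#136: 52→63, due 26, tardiness 37
Sum = 0+0+0+0+31+37 = 68.
EDD (increasing due date): #129 #136 #101 #122 #108 #115.
#129: 0→12, due 21, tardiness 0
#136: 12→23, due 26, tardiness 0
#101: 23→38, due 27, tardiness 11
#122: 38→52, due 40, tardiness 12
#108: 52→54, due 50, tardiness 4
#115: 54→63, due 60, tardiness 3
Sum = 0+0+11+12+4+3 = 30.
LPT (decreasing processing time): #101 #122 #129 #136 #115 #108.
#101: 0→15, due 27, tardiness 0
#122: 15→29, due 40, tardiness 0
#129: 29→41, due 21, tardiness 20
#136: 41→52, due 26, tardiness 26
#115: 52→61, due 60, tardiness 1
#108: 61→63, due 50, tardiness 13
Sum = 0+0+20+26+1+13 = 60.
SPT (increasing processing time): #108 #115 #136 #129 #122 #101.
#108: 0→2, due 50, tardiness 0
#115: 2→11, due 60, tardiness 0
#136: 11→22, due 26, tardiness 0
#129: 22→34, due 21, tardiness 13
#122: 34→48, due 40, tardiness 8
#101: 48→63, due 27, tardiness 36
Sum = 0+0+0+13+8+36 = 57.
FIFO 68, EDD 30, LPT 60, SPT 57 → minimum 30.

30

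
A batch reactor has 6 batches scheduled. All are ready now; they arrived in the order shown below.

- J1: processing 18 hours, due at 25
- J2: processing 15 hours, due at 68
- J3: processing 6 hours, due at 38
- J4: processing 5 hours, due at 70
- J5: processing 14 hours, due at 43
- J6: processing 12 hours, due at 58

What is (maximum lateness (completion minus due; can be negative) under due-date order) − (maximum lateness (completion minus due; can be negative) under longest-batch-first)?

-27

EDD (increasing due date): J1 J3 J5 J6 J2 J4.
J1: 0→18, due 25, lateness -7
J3: 18→24, due 38, lateness -14
J5: 24→38, due 43, lateness -5
J6: 38→50, due 58, lateness -8
J2: 50→65, due 68, lateness -3
J4: 65→70, due 70, lateness 0
Maximum = 0.
LPT (decreasing processing time): J1 J2 J5 J6 J3 J4.
J1: 0→18, due 25, lateness -7
J2: 18→33, due 68, lateness -35
J5: 33→47, due 43, lateness 4
J6: 47→59, due 58, lateness 1
J3: 59→65, due 38, lateness 27
J4: 65→70, due 70, lateness 0
Maximum = 27.
Difference = 0 − 27 = -27.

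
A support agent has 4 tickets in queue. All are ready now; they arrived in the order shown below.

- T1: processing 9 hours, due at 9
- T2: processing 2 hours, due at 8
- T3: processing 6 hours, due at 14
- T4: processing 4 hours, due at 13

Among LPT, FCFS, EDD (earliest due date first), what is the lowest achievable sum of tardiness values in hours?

LPT (decreasing processing time): T1 T3 T4 T2.
T1: 0→9, due 9, tardiness 0
T3: 9→15, due 14, tardiness 1
T4: 15→19, due 13, tardiness 6
T2: 19→21, due 8, tardiness 13
Sum = 0+1+6+13 = 20.
FIFO (arrival order): T1 T2 T3 T4.
T1: 0→9, due 9, tardiness 0
T2: 9→11, due 8, tardiness 3
T3: 11→17, due 14, tardiness 3
T4: 17→21, due 13, tardiness 8
Sum = 0+3+3+8 = 14.
EDD (increasing due date): T2 T1 T4 T3.
T2: 0→2, due 8, tardiness 0
T1: 2→11, due 9, tardiness 2
T4: 11→15, due 13, tardiness 2
T3: 15→21, due 14, tardiness 7
Sum = 0+2+2+7 = 11.
LPT 20, FIFO 14, EDD 11 → minimum 11.

11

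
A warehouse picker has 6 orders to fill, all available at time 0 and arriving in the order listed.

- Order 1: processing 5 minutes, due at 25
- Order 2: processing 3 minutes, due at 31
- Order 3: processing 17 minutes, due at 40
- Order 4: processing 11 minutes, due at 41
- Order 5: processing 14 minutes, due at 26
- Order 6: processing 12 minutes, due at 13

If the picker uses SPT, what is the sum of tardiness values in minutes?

SPT (increasing processing time): Order 2 Order 1 Order 4 Order 6 Order 5 Order 3.
Order 2: 0→3, due 31, tardiness 0
Order 1: 3→8, due 25, tardiness 0
Order 4: 8→19, due 41, tardiness 0
Order 6: 19→31, due 13, tardiness 18
Order 5: 31→45, due 26, tardiness 19
Order 3: 45→62, due 40, tardiness 22
Sum = 0+0+0+18+19+22 = 59.

59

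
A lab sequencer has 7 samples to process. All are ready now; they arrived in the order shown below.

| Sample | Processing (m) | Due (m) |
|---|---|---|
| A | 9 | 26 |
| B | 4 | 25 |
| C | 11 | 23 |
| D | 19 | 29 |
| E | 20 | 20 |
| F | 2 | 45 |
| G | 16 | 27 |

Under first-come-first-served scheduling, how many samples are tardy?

FIFO (arrival order): A B C D E F G.
A: 0→9, due 26, tardiness 0
B: 9→13, due 25, tardiness 0
C: 13→24, due 23, tardiness 1
D: 24→43, due 29, tardiness 14
E: 43→63, due 20, tardiness 43
F: 63→65, due 45, tardiness 20
G: 65→81, due 27, tardiness 54
Late samples: 5.

5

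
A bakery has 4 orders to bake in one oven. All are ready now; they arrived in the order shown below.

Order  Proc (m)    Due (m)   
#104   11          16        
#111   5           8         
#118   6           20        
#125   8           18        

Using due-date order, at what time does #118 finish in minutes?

30

EDD (increasing due date): #111 #104 #125 #118.
#111: 0→5
#104: 5→16
#125: 16→24
#118: 24→30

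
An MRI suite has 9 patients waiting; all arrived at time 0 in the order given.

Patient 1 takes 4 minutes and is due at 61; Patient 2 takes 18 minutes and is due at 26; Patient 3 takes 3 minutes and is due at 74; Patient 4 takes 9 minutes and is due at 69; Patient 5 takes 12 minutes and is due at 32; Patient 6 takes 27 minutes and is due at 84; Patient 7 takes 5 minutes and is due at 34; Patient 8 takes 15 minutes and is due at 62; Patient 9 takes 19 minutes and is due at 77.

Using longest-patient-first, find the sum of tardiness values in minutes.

302

LPT (decreasing processing time): Patient 6 Patient 9 Patient 2 Patient 8 Patient 5 Patient 4 Patient 7 Patient 1 Patient 3.
Patient 6: 0→27, due 84, tardiness 0
Patient 9: 27→46, due 77, tardiness 0
Patient 2: 46→64, due 26, tardiness 38
Patient 8: 64→79, due 62, tardiness 17
Patient 5: 79→91, due 32, tardiness 59
Patient 4: 91→100, due 69, tardiness 31
Patient 7: 100→105, due 34, tardiness 71
Patient 1: 105→109, due 61, tardiness 48
Patient 3: 109→112, due 74, tardiness 38
Sum = 0+0+38+17+59+31+71+48+38 = 302.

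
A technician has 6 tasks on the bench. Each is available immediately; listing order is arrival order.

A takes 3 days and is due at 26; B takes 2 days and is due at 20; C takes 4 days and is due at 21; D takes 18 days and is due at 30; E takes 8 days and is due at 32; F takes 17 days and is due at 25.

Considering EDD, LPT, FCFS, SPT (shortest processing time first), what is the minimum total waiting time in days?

67

EDD (increasing due date): B C F A D E.
B: waits 0, runs 0→2
C: waits 2, runs 2→6
F: waits 6, runs 6→23
A: waits 23, runs 23→26
D: waits 26, runs 26→44
E: waits 44, runs 44→52
Sum = 0+2+6+23+26+44 = 101.
LPT (decreasing processing time): D F E C A B.
D: waits 0, runs 0→18
F: waits 18, runs 18→35
E: waits 35, runs 35→43
C: waits 43, runs 43→47
A: waits 47, runs 47→50
B: waits 50, runs 50→52
Sum = 0+18+35+43+47+50 = 193.
FIFO (arrival order): A B C D E F.
A: waits 0, runs 0→3
B: waits 3, runs 3→5
C: waits 5, runs 5→9
D: waits 9, runs 9→27
E: waits 27, runs 27→35
F: waits 35, runs 35→52
Sum = 0+3+5+9+27+35 = 79.
SPT (increasing processing time): B A C E F D.
B: waits 0, runs 0→2
A: waits 2, runs 2→5
C: waits 5, runs 5→9
E: waits 9, runs 9→17
F: waits 17, runs 17→34
D: waits 34, runs 34→52
Sum = 0+2+5+9+17+34 = 67.
EDD 101, LPT 193, FIFO 79, SPT 67 → minimum 67.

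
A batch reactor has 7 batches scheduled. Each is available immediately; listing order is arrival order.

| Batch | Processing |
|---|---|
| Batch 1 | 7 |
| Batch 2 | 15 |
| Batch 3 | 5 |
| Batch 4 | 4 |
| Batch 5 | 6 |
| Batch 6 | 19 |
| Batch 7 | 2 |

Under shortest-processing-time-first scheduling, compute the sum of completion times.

SPT (increasing processing time): Batch 7 Batch 4 Batch 3 Batch 5 Batch 1 Batch 2 Batch 6.
Batch 7: 0→2
Batch 4: 2→6
Batch 3: 6→11
Batch 5: 11→17
Batch 1: 17→24
Batch 2: 24→39
Batch 6: 39→58
Sum = 2+6+11+17+24+39+58 = 157.

157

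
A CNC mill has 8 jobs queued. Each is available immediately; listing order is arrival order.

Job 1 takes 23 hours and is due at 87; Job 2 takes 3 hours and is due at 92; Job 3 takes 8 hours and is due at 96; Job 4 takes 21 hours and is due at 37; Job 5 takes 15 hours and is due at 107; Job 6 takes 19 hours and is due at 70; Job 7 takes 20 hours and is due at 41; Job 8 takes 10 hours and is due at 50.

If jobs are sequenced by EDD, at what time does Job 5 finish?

119

EDD (increasing due date): Job 4 Job 7 Job 8 Job 6 Job 1 Job 2 Job 3 Job 5.
Job 4: 0→21
Job 7: 21→41
Job 8: 41→51
Job 6: 51→70
Job 1: 70→93
Job 2: 93→96
Job 3: 96→104
Job 5: 104→119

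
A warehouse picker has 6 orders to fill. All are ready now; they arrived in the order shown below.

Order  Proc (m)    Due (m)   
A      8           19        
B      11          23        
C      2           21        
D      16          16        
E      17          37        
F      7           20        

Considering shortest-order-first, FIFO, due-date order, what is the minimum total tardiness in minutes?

57

SPT (increasing processing time): C F A B D E.
C: 0→2, due 21, tardiness 0
F: 2→9, due 20, tardiness 0
A: 9→17, due 19, tardiness 0
B: 17→28, due 23, tardiness 5
D: 28→44, due 16, tardiness 28
E: 44→61, due 37, tardiness 24
Sum = 0+0+0+5+28+24 = 57.
FIFO (arrival order): A B C D E F.
A: 0→8, due 19, tardiness 0
B: 8→19, due 23, tardiness 0
C: 19→21, due 21, tardiness 0
D: 21→37, due 16, tardiness 21
E: 37→54, due 37, tardiness 17
F: 54→61, due 20, tardiness 41
Sum = 0+0+0+21+17+41 = 79.
EDD (increasing due date): D A F C B E.
D: 0→16, due 16, tardiness 0
A: 16→24, due 19, tardiness 5
F: 24→31, due 20, tardiness 11
C: 31→33, due 21, tardiness 12
B: 33→44, due 23, tardiness 21
E: 44→61, due 37, tardiness 24
Sum = 0+5+11+12+21+24 = 73.
SPT 57, FIFO 79, EDD 73 → minimum 57.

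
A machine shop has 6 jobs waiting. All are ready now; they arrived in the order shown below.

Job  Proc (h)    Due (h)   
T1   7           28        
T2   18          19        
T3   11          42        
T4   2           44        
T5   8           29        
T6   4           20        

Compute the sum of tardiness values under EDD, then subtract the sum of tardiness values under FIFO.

EDD (increasing due date): T2 T6 T1 T5 T3 T4.
T2: 0→18, due 19, tardiness 0
T6: 18→22, due 20, tardiness 2
T1: 22→29, due 28, tardiness 1
T5: 29→37, due 29, tardiness 8
T3: 37→48, due 42, tardiness 6
T4: 48→50, due 44, tardiness 6
Sum = 0+2+1+8+6+6 = 23.
FIFO (arrival order): T1 T2 T3 T4 T5 T6.
T1: 0→7, due 28, tardiness 0
T2: 7→25, due 19, tardiness 6
T3: 25→36, due 42, tardiness 0
T4: 36→38, due 44, tardiness 0
T5: 38→46, due 29, tardiness 17
T6: 46→50, due 20, tardiness 30
Sum = 0+6+0+0+17+30 = 53.
Difference = 23 − 53 = -30.

-30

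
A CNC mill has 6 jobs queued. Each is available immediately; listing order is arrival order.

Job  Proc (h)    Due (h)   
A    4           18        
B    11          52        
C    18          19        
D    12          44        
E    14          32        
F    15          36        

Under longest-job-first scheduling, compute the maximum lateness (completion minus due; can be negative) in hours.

LPT (decreasing processing time): C F E D B A.
C: 0→18, due 19, lateness -1
F: 18→33, due 36, lateness -3
E: 33→47, due 32, lateness 15
D: 47→59, due 44, lateness 15
B: 59→70, due 52, lateness 18
A: 70→74, due 18, lateness 56
Maximum = 56.

56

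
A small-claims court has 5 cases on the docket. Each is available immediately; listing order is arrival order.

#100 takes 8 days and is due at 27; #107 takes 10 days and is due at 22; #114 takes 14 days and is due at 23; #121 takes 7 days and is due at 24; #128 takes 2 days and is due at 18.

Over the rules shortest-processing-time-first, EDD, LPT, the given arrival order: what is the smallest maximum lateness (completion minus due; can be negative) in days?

SPT (increasing processing time): #128 #121 #100 #107 #114.
#128: 0→2, due 18, lateness -16
#121: 2→9, due 24, lateness -15
#100: 9→17, due 27, lateness -10
#107: 17→27, due 22, lateness 5
#114: 27→41, due 23, lateness 18
Maximum = 18.
EDD (increasing due date): #128 #107 #114 #121 #100.
#128: 0→2, due 18, lateness -16
#107: 2→12, due 22, lateness -10
#114: 12→26, due 23, lateness 3
#121: 26→33, due 24, lateness 9
#100: 33→41, due 27, lateness 14
Maximum = 14.
LPT (decreasing processing time): #114 #107 #100 #121 #128.
#114: 0→14, due 23, lateness -9
#107: 14→24, due 22, lateness 2
#100: 24→32, due 27, lateness 5
#121: 32→39, due 24, lateness 15
#128: 39→41, due 18, lateness 23
Maximum = 23.
FIFO (arrival order): #100 #107 #114 #121 #128.
#100: 0→8, due 27, lateness -19
#107: 8→18, due 22, lateness -4
#114: 18→32, due 23, lateness 9
#121: 32→39, due 24, lateness 15
#128: 39→41, due 18, lateness 23
Maximum = 23.
SPT 18, EDD 14, LPT 23, FIFO 23 → minimum 14.

14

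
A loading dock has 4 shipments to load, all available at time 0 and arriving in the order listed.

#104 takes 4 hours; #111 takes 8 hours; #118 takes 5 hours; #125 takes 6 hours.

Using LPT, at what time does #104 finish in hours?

LPT (decreasing processing time): #111 #125 #118 #104.
#111: 0→8
#125: 8→14
#118: 14→19
#104: 19→23

23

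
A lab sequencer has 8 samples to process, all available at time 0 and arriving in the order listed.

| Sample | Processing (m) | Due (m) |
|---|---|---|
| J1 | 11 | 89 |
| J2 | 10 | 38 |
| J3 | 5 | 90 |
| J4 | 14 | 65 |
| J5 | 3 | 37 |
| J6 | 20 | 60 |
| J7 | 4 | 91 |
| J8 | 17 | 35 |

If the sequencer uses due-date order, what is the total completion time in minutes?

EDD (increasing due date): J8 J5 J2 J6 J4 J1 J3 J7.
J8: 0→17
J5: 17→20
J2: 20→30
J6: 30→50
J4: 50→64
J1: 64→75
J3: 75→80
J7: 80→84
Sum = 17+20+30+50+64+75+80+84 = 420.

420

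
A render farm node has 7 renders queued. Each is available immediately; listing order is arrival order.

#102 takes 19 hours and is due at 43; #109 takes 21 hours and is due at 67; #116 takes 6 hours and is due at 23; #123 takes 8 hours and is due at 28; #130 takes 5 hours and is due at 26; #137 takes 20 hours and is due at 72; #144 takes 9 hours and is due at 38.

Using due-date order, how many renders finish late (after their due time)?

3

EDD (increasing due date): #116 #130 #123 #144 #102 #109 #137.
#116: 0→6, due 23, tardiness 0
#130: 6→11, due 26, tardiness 0
#123: 11→19, due 28, tardiness 0
#144: 19→28, due 38, tardiness 0
#102: 28→47, due 43, tardiness 4
#109: 47→68, due 67, tardiness 1
#137: 68→88, due 72, tardiness 16
Late renders: 3.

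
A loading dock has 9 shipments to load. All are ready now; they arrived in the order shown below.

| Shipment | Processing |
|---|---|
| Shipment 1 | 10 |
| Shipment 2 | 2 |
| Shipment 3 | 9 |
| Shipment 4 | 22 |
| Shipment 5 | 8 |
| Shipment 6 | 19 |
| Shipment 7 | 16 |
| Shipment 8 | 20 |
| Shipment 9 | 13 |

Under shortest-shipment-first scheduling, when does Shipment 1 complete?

29

SPT (increasing processing time): Shipment 2 Shipment 5 Shipment 3 Shipment 1 Shipment 9 Shipment 7 Shipment 6 Shipment 8 Shipment 4.
Shipment 2: 0→2
Shipment 5: 2→10
Shipment 3: 10→19
Shipment 1: 19→29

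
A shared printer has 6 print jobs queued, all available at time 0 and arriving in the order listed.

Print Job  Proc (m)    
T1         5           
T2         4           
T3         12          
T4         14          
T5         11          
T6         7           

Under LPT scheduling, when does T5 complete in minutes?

37

LPT (decreasing processing time): T4 T3 T5 T6 T1 T2.
T4: 0→14
T3: 14→26
T5: 26→37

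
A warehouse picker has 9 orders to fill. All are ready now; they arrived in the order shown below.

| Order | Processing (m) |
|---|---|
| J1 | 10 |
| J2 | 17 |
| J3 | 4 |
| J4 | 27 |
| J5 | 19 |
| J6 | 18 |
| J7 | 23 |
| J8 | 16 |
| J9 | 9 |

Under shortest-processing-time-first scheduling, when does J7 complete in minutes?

SPT (increasing processing time): J3 J9 J1 J8 J2 J6 J5 J7 J4.
J3: 0→4
J9: 4→13
J1: 13→23
J8: 23→39
J2: 39→56
J6: 56→74
J5: 74→93
J7: 93→116

116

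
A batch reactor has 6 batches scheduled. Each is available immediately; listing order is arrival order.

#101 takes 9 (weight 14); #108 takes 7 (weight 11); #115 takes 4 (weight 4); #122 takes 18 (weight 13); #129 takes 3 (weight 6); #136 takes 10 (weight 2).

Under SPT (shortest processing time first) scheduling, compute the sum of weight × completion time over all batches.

SPT (increasing processing time): #129 #115 #108 #101 #136 #122.
#129: finishes 3, weight 6, w·C = 18
#115: finishes 7, weight 4, w·C = 28
#108: finishes 14, weight 11, w·C = 154
#101: finishes 23, weight 14, w·C = 322
#136: finishes 33, weight 2, w·C = 66
#122: finishes 51, weight 13, w·C = 663
Sum = 18+28+154+322+66+663 = 1251.

1251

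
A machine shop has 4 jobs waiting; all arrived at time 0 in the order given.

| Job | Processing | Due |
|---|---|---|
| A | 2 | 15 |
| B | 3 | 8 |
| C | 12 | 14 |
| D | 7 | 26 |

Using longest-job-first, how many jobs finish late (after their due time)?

2

LPT (decreasing processing time): C D B A.
C: 0→12, due 14, tardiness 0
D: 12→19, due 26, tardiness 0
B: 19→22, due 8, tardiness 14
A: 22→24, due 15, tardiness 9
Late jobs: 2.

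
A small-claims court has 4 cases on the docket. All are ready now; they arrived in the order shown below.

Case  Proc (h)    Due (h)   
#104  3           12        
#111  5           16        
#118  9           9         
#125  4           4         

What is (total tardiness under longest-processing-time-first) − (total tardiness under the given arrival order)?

LPT (decreasing processing time): #118 #111 #125 #104.
#118: 0→9, due 9, tardiness 0
#111: 9→14, due 16, tardiness 0
#125: 14→18, due 4, tardiness 14
#104: 18→21, due 12, tardiness 9
Sum = 0+0+14+9 = 23.
FIFO (arrival order): #104 #111 #118 #125.
#104: 0→3, due 12, tardiness 0
#111: 3→8, due 16, tardiness 0
#118: 8→17, due 9, tardiness 8
#125: 17→21, due 4, tardiness 17
Sum = 0+0+8+17 = 25.
Difference = 23 − 25 = -2.

-2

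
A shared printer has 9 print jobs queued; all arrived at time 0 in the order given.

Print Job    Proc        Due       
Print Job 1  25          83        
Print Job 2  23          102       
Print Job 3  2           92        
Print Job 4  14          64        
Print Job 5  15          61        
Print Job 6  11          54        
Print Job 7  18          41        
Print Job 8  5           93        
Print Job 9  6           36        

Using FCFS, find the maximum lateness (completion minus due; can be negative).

FIFO (arrival order): Print Job 1 Print Job 2 Print Job 3 Print Job 4 Print Job 5 Print Job 6 Print Job 7 Print Job 8 Print Job 9.
Print Job 1: 0→25, due 83, lateness -58
Print Job 2: 25→48, due 102, lateness -54
Print Job 3: 48→50, due 92, lateness -42
Print Job 4: 50→64, due 64, lateness 0
Print Job 5: 64→79, due 61, lateness 18
Print Job 6: 79→90, due 54, lateness 36
Print Job 7: 90→108, due 41, lateness 67
Print Job 8: 108→113, due 93, lateness 20
Print Job 9: 113→119, due 36, lateness 83
Maximum = 83.

83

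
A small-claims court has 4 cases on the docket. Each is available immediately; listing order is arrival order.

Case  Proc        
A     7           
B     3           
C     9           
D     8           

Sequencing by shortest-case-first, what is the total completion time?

58

SPT (increasing processing time): B A D C.
B: 0→3
A: 3→10
D: 10→18
C: 18→27
Sum = 3+10+18+27 = 58.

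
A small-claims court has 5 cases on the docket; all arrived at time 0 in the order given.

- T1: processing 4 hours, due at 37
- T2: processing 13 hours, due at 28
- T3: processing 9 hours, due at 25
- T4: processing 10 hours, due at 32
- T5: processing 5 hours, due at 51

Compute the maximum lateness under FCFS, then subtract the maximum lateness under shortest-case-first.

-9

FIFO (arrival order): T1 T2 T3 T4 T5.
T1: 0→4, due 37, lateness -33
T2: 4→17, due 28, lateness -11
T3: 17→26, due 25, lateness 1
T4: 26→36, due 32, lateness 4
T5: 36→41, due 51, lateness -10
Maximum = 4.
SPT (increasing processing time): T1 T5 T3 T4 T2.
T1: 0→4, due 37, lateness -33
T5: 4→9, due 51, lateness -42
T3: 9→18, due 25, lateness -7
T4: 18→28, due 32, lateness -4
T2: 28→41, due 28, lateness 13
Maximum = 13.
Difference = 4 − 13 = -9.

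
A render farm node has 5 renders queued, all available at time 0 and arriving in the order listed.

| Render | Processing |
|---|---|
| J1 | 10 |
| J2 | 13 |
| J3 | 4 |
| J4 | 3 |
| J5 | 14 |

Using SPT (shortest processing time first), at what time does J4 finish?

3

SPT (increasing processing time): J4 J3 J1 J2 J5.
J4: 0→3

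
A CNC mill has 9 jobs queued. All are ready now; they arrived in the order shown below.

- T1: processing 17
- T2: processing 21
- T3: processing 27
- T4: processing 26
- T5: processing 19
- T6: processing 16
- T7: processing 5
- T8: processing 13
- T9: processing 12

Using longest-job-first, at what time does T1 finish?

110

LPT (decreasing processing time): T3 T4 T2 T5 T1 T6 T8 T9 T7.
T3: 0→27
T4: 27→53
T2: 53→74
T5: 74→93
T1: 93→110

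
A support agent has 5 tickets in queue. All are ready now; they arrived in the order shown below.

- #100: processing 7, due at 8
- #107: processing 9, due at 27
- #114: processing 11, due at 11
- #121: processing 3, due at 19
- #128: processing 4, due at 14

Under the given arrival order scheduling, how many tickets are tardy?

3

FIFO (arrival order): #100 #107 #114 #121 #128.
#100: 0→7, due 8, tardiness 0
#107: 7→16, due 27, tardiness 0
#114: 16→27, due 11, tardiness 16
#121: 27→30, due 19, tardiness 11
#128: 30→34, due 14, tardiness 20
Late tickets: 3.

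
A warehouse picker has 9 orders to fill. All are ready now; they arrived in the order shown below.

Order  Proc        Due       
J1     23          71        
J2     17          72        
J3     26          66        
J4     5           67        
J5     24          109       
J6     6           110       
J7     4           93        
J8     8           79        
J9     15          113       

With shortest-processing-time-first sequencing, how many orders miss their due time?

2

SPT (increasing processing time): J7 J4 J6 J8 J9 J2 J1 J5 J3.
J7: 0→4, due 93, tardiness 0
J4: 4→9, due 67, tardiness 0
J6: 9→15, due 110, tardiness 0
J8: 15→23, due 79, tardiness 0
J9: 23→38, due 113, tardiness 0
J2: 38→55, due 72, tardiness 0
J1: 55→78, due 71, tardiness 7
J5: 78→102, due 109, tardiness 0
J3: 102→128, due 66, tardiness 62
Late orders: 2.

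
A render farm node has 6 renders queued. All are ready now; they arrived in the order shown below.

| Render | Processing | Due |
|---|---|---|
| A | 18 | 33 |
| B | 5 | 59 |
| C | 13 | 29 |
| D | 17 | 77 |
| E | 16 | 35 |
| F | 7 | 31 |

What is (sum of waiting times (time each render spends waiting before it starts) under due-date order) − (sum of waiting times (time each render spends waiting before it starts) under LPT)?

EDD (increasing due date): C F A E B D.
C: waits 0, runs 0→13
F: waits 13, runs 13→20
A: waits 20, runs 20→38
E: waits 38, runs 38→54
B: waits 54, runs 54→59
D: waits 59, runs 59→76
Sum = 0+13+20+38+54+59 = 184.
LPT (decreasing processing time): A D E C F B.
A: waits 0, runs 0→18
D: waits 18, runs 18→35
E: waits 35, runs 35→51
C: waits 51, runs 51→64
F: waits 64, runs 64→71
B: waits 71, runs 71→76
Sum = 0+18+35+51+64+71 = 239.
Difference = 184 − 239 = -55.

-55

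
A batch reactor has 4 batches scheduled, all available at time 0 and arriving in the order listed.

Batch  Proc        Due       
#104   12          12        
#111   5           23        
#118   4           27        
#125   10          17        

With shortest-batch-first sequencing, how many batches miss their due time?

2

SPT (increasing processing time): #118 #111 #125 #104.
#118: 0→4, due 27, tardiness 0
#111: 4→9, due 23, tardiness 0
#125: 9→19, due 17, tardiness 2
#104: 19→31, due 12, tardiness 19
Late batches: 2.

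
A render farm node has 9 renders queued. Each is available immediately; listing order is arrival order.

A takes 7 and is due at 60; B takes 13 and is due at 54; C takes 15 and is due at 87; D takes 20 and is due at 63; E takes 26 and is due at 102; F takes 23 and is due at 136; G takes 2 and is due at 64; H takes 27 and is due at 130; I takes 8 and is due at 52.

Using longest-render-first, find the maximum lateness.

LPT (decreasing processing time): H E F D C B I A G.
H: 0→27, due 130, lateness -103
E: 27→53, due 102, lateness -49
F: 53→76, due 136, lateness -60
D: 76→96, due 63, lateness 33
C: 96→111, due 87, lateness 24
B: 111→124, due 54, lateness 70
I: 124→132, due 52, lateness 80
A: 132→139, due 60, lateness 79
G: 139→141, due 64, lateness 77
Maximum = 80.

80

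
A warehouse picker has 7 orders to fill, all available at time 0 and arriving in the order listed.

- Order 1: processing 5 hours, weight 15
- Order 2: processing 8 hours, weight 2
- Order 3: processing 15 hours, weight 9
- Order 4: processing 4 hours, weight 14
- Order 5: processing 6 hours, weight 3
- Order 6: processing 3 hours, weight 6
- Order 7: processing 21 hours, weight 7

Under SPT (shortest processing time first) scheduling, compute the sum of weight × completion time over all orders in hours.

SPT (increasing processing time): Order 6 Order 4 Order 1 Order 5 Order 2 Order 3 Order 7.
Order 6: finishes 3, weight 6, w·C = 18
Order 4: finishes 7, weight 14, w·C = 98
Order 1: finishes 12, weight 15, w·C = 180
Order 5: finishes 18, weight 3, w·C = 54
Order 2: finishes 26, weight 2, w·C = 52
Order 3: finishes 41, weight 9, w·C = 369
Order 7: finishes 62, weight 7, w·C = 434
Sum = 18+98+180+54+52+369+434 = 1205.

1205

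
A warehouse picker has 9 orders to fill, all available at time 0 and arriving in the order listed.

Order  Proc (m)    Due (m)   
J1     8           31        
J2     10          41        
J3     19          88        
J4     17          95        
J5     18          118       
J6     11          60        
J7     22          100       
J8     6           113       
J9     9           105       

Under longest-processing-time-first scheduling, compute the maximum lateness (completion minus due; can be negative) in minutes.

83

LPT (decreasing processing time): J7 J3 J5 J4 J6 J2 J9 J1 J8.
J7: 0→22, due 100, lateness -78
J3: 22→41, due 88, lateness -47
J5: 41→59, due 118, lateness -59
J4: 59→76, due 95, lateness -19
J6: 76→87, due 60, lateness 27
J2: 87→97, due 41, lateness 56
J9: 97→106, due 105, lateness 1
J1: 106→114, due 31, lateness 83
J8: 114→120, due 113, lateness 7
Maximum = 83.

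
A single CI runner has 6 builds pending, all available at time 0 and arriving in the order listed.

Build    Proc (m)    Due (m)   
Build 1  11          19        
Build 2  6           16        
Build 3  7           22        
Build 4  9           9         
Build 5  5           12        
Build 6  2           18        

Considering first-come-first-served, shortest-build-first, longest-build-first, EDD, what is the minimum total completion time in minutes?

111

FIFO (arrival order): Build 1 Build 2 Build 3 Build 4 Build 5 Build 6.
Build 1: 0→11
Build 2: 11→17
Build 3: 17→24
Build 4: 24→33
Build 5: 33→38
Build 6: 38→40
Sum = 11+17+24+33+38+40 = 163.
SPT (increasing processing time): Build 6 Build 5 Build 2 Build 3 Build 4 Build 1.
Build 6: 0→2
Build 5: 2→7
Build 2: 7→13
Build 3: 13→20
Build 4: 20→29
Build 1: 29→40
Sum = 2+7+13+20+29+40 = 111.
LPT (decreasing processing time): Build 1 Build 4 Build 3 Build 2 Build 5 Build 6.
Build 1: 0→11
Build 4: 11→20
Build 3: 20→27
Build 2: 27→33
Build 5: 33→38
Build 6: 38→40
Sum = 11+20+27+33+38+40 = 169.
EDD (increasing due date): Build 4 Build 5 Build 2 Build 6 Build 1 Build 3.
Build 4: 0→9
Build 5: 9→14
Build 2: 14→20
Build 6: 20→22
Build 1: 22→33
Build 3: 33→40
Sum = 9+14+20+22+33+40 = 138.
FIFO 163, SPT 111, LPT 169, EDD 138 → minimum 111.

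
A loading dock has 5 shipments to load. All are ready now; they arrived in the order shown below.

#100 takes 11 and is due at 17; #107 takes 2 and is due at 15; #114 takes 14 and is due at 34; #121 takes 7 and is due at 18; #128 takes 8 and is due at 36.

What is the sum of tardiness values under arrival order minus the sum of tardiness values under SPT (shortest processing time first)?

FIFO (arrival order): #100 #107 #114 #121 #128.
#100: 0→11, due 17, tardiness 0
#107: 11→13, due 15, tardiness 0
#114: 13→27, due 34, tardiness 0
#121: 27→34, due 18, tardiness 16
#128: 34→42, due 36, tardiness 6
Sum = 0+0+0+16+6 = 22.
SPT (increasing processing time): #107 #121 #128 #100 #114.
#107: 0→2, due 15, tardiness 0
#121: 2→9, due 18, tardiness 0
#128: 9→17, due 36, tardiness 0
#100: 17→28, due 17, tardiness 11
#114: 28→42, due 34, tardiness 8
Sum = 0+0+0+11+8 = 19.
Difference = 22 − 19 = 3.

3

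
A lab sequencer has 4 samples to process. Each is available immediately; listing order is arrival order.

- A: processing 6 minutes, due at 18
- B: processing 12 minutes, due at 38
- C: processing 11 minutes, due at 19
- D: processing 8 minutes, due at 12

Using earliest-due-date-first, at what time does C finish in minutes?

25

EDD (increasing due date): D A C B.
D: 0→8
A: 8→14
C: 14→25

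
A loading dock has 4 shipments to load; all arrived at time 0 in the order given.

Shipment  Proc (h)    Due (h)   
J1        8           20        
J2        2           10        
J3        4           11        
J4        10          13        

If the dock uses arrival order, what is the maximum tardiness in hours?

11

FIFO (arrival order): J1 J2 J3 J4.
J1: 0→8, due 20, tardiness 0
J2: 8→10, due 10, tardiness 0
J3: 10→14, due 11, tardiness 3
J4: 14→24, due 13, tardiness 11
Maximum = 11.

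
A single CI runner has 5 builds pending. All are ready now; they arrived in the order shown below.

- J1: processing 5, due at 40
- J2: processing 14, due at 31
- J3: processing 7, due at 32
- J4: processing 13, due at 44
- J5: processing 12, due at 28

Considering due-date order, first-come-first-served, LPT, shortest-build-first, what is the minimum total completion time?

EDD (increasing due date): J5 J2 J3 J1 J4.
J5: 0→12
J2: 12→26
J3: 26→33
J1: 33→38
J4: 38→51
Sum = 12+26+33+38+51 = 160.
FIFO (arrival order): J1 J2 J3 J4 J5.
J1: 0→5
J2: 5→19
J3: 19→26
J4: 26→39
J5: 39→51
Sum = 5+19+26+39+51 = 140.
LPT (decreasing processing time): J2 J4 J5 J3 J1.
J2: 0→14
J4: 14→27
J5: 27→39
J3: 39→46
J1: 46→51
Sum = 14+27+39+46+51 = 177.
SPT (increasing processing time): J1 J3 J5 J4 J2.
J1: 0→5
J3: 5→12
J5: 12→24
J4: 24→37
J2: 37→51
Sum = 5+12+24+37+51 = 129.
EDD 160, FIFO 140, LPT 177, SPT 129 → minimum 129.

129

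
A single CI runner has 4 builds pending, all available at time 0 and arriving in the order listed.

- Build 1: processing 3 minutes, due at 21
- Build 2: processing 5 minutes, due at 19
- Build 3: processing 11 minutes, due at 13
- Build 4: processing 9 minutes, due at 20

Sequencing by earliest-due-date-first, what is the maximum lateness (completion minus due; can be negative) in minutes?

7

EDD (increasing due date): Build 3 Build 2 Build 4 Build 1.
Build 3: 0→11, due 13, lateness -2
Build 2: 11→16, due 19, lateness -3
Build 4: 16→25, due 20, lateness 5
Build 1: 25→28, due 21, lateness 7
Maximum = 7.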